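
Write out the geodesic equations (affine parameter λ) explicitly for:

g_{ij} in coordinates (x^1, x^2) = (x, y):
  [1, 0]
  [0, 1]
Geodesic equation: d^2x^k/dλ^2 + Γ^k_{ij} (dx^i/dλ)(dx^j/dλ) = 0.
All Christoffel symbols vanish, so the geodesics are straight lines:
d^2x/dλ^2 = 0
d^2y/dλ^2 = 0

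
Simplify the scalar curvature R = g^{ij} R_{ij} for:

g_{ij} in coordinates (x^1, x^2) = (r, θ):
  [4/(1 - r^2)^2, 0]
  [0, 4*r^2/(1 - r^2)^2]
Non-zero Christoffel symbols (Γ^k_{ij} = Γ^k_{ji}):
Γ^r_{r r} = 2*r/(1 - r^2)
Γ^r_{θ θ} = (r^3 + r)/(r^2 - 1)
Γ^θ_{r θ} = (-r^2 - 1)/(r^3 - r)
Ricci tensor (R_{ij} = R^k_{ikj}): R_{rr} = -4/(r^2 - 1)^2, R_{rθ} = 0, R_{θθ} = -4*r^2/(r^2 - 1)^2
Inverse metric: g^{rr} = (1 - r^2)^2/4, g^{θθ} = (1 - r^2)^2/(4*r^2)
R = g^{ij} R_{ij} = ((1 - r^2)^2/4)(-4/(r^2 - 1)^2) + ((1 - r^2)^2/(4*r^2))(-4*r^2/(r^2 - 1)^2) = -2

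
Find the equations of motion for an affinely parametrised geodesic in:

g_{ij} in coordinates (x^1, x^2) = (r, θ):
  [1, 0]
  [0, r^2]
Geodesic equation: d^2x^k/dλ^2 + Γ^k_{ij} (dx^i/dλ)(dx^j/dλ) = 0.
Non-zero Christoffel symbols:
Γ^r_{θ θ} = -r
Γ^θ_{r θ} = 1/r
Substituting (the symmetric pair Γ^k_{ij}, Γ^k_{ji} combines into a factor 2):
d^2r/dλ^2 - r (dθ/dλ)^2 = 0
d^2θ/dλ^2 + (2/r) (dr/dλ)(dθ/dλ) = 0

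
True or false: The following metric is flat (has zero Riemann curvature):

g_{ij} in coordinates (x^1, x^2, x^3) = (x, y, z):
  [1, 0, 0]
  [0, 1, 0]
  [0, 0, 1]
All metric components are constant, so every Christoffel symbol vanishes and R^i_{jkl} = 0.
True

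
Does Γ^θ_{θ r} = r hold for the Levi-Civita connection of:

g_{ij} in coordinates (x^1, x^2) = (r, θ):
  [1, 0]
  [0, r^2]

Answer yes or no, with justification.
Γ^θ_{θ r} = (1/2) g^{θθ} (∂_θ g_{θr} + ∂_r g_{θθ} - ∂_θ g_{θr}) = (1/2)(1/r^2)((0) + (2*r) - (0)) = 1/r
This differs from the proposed value r.
No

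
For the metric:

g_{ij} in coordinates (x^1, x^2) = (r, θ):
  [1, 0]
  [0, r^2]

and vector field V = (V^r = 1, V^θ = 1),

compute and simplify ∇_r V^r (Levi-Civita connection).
Non-zero Christoffel symbols:
Γ^r_{θ θ} = -r
Γ^θ_{r θ} = 1/r
∇_r V^r = ∂_r V^r + Γ^r_{r j} V^j
  = (0) + (0)(1) + (0)(1)
  = 0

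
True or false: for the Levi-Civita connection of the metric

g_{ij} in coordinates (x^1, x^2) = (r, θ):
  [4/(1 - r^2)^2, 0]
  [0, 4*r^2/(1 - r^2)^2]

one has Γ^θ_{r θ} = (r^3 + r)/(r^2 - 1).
Γ^θ_{r θ} = (1/2) g^{θθ} (∂_r g_{θθ} + ∂_θ g_{θr} - ∂_θ g_{rθ}) = (1/2)((1 - r^2)^2/(4*r^2))((-8*(r^3 + r)/(r^2 - 1)^3) + (0) - (0)) = (-r^2 - 1)/(r^3 - r)
This differs from the proposed value (r^3 + r)/(r^2 - 1).
False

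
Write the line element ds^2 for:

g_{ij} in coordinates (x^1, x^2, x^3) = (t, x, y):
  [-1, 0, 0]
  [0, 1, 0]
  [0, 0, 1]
ds^2 = g_{ij} dx^i dx^j; only the non-zero components contribute.
ds^2 = -dt^2 + dx^2 + dy^2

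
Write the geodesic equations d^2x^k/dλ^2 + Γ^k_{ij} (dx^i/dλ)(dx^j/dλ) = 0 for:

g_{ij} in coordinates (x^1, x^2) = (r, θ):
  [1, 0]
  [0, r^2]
Geodesic equation: d^2x^k/dλ^2 + Γ^k_{ij} (dx^i/dλ)(dx^j/dλ) = 0.
Non-zero Christoffel symbols:
Γ^r_{θ θ} = -r
Γ^θ_{r θ} = 1/r
Substituting (the symmetric pair Γ^k_{ij}, Γ^k_{ji} combines into a factor 2):
d^2r/dλ^2 - r (dθ/dλ)^2 = 0
d^2θ/dλ^2 + (2/r) (dr/dλ)(dθ/dλ) = 0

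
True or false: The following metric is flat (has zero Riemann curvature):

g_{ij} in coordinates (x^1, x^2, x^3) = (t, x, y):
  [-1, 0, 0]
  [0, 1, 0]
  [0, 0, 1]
All metric components are constant, so every Christoffel symbol vanishes and R^i_{jkl} = 0.
True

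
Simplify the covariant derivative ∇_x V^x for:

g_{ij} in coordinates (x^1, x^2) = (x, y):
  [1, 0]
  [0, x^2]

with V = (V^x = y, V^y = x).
Non-zero Christoffel symbols:
Γ^x_{y y} = -x
Γ^y_{x y} = 1/x
∇_x V^x = ∂_x V^x + Γ^x_{x j} V^j
  = (0) + (0)(y) + (0)(x)
  = 0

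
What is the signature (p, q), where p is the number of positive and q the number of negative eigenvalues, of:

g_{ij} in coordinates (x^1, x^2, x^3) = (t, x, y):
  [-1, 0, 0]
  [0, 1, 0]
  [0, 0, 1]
The metric is diagonal, so its eigenvalues are the diagonal entries: -1, 1, 1 (at a generic point, where coordinate-dependent entries are positive).
2 positive, 1 negative.
(2, 1) - Lorentzian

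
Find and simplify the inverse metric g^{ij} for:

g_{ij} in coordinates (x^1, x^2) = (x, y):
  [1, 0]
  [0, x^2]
The metric is diagonal, so g^{ij} is diagonal with entries 1/g_{ii}: diag(1, 1/(x^2)).
g^{ij}:
  [1, 0]
  [0, 1/x^2]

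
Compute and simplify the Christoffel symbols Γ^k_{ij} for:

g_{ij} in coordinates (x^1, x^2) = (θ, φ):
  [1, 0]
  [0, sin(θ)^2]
Using Γ^k_{ij} = (1/2) g^{km} (∂_i g_{mj} + ∂_j g_{mi} - ∂_m g_{ij}); the metric is diagonal, so only the m = k term contributes.
Non-zero symbols (using the symmetry Γ^k_{ij} = Γ^k_{ji}):
Γ^θ_{φ φ} = (1/2) g^{θθ} (∂_φ g_{θφ} + ∂_φ g_{θφ} - ∂_θ g_{φφ}) = (1/2)(1)((0) + (0) - (sin(2*θ))) = -sin(2*θ)/2
Γ^φ_{θ φ} = (1/2) g^{φφ} (∂_θ g_{φφ} + ∂_φ g_{φθ} - ∂_φ g_{θφ}) = (1/2)(1/sin(θ)^2)((sin(2*θ)) + (0) - (0)) = 1/tan(θ)
All other Christoffel symbols are zero.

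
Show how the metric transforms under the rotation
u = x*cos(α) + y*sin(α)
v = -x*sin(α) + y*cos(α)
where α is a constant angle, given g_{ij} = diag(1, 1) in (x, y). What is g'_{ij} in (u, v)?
Invert the transformation: x = u*cos(α) - v*sin(α), y = u*sin(α) + v*cos(α)
g'_{ij} = (∂x^k/∂x'^i)(∂x^l/∂x'^j) g_{kl}; with g_{kl} = δ_{kl} this is Σ_k (∂x^k/∂x'^i)(∂x^k/∂x'^j).
Jacobian: ∂x/∂u = cos(α), ∂x/∂v = -sin(α), ∂y/∂u = sin(α), ∂y/∂v = cos(α)
g'_{uu} = (cos(α))(cos(α)) + (sin(α))(sin(α)) = 1
g'_{uv} = (cos(α))(-sin(α)) + (sin(α))(cos(α)) = 0
g'_{vv} = (-sin(α))(-sin(α)) + (cos(α))(cos(α)) = 1
g'_{ij} = diag(1, 1)
The Euclidean metric is invariant under rotations.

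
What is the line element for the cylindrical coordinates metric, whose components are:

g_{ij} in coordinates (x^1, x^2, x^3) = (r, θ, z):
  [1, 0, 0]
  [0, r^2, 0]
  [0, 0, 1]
ds^2 = g_{ij} dx^i dx^j; only the non-zero components contribute.
ds^2 = dr^2 + r^2 dθ^2 + dz^2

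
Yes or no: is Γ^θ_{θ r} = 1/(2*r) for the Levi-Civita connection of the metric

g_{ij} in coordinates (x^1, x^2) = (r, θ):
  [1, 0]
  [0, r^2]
Γ^θ_{θ r} = (1/2) g^{θθ} (∂_θ g_{θr} + ∂_r g_{θθ} - ∂_θ g_{θr}) = (1/2)(1/r^2)((0) + (2*r) - (0)) = 1/r
This differs from the proposed value 1/(2*r).
No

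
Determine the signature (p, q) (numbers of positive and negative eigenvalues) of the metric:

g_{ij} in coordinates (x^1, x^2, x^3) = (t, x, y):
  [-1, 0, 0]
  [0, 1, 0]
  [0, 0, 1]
The metric is diagonal, so its eigenvalues are the diagonal entries: -1, 1, 1 (at a generic point, where coordinate-dependent entries are positive).
2 positive, 1 negative.
(2, 1) - Lorentzian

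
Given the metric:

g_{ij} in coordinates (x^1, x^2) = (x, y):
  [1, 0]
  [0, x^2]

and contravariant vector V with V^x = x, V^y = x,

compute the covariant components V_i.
V_i = g_{ij} V^j:
V_x = (1)(x) + (0)(x) = x
V_y = (0)(x) + (x^2)(x) = x^3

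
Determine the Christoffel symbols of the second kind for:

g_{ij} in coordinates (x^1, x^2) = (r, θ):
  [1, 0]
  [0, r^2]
Using Γ^k_{ij} = (1/2) g^{km} (∂_i g_{mj} + ∂_j g_{mi} - ∂_m g_{ij}); the metric is diagonal, so only the m = k term contributes.
Non-zero symbols (using the symmetry Γ^k_{ij} = Γ^k_{ji}):
Γ^r_{θ θ} = (1/2) g^{rr} (∂_θ g_{rθ} + ∂_θ g_{rθ} - ∂_r g_{θθ}) = (1/2)(1)((0) + (0) - (2*r)) = -r
Γ^θ_{r θ} = (1/2) g^{θθ} (∂_r g_{θθ} + ∂_θ g_{θr} - ∂_θ g_{rθ}) = (1/2)(1/r^2)((2*r) + (0) - (0)) = 1/r
All other Christoffel symbols are zero.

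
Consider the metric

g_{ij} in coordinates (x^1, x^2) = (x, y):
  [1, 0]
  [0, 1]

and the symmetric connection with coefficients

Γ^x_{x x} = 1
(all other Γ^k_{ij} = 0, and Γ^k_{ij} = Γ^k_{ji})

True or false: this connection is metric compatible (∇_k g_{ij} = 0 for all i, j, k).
Using ∇_k g_{ij} = ∂_k g_{ij} - Γ^m_{ki} g_{mj} - Γ^m_{kj} g_{im}:
∇_x g_{xx} = (0) - (1) - (1) = -2 ≠ 0
So the connection is not metric compatible (it is not the Levi-Civita connection).
False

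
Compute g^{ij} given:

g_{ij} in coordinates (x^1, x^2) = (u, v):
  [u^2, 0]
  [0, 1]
The metric is diagonal, so g^{ij} is diagonal with entries 1/g_{ii}: diag(1/(u^2), 1).
g^{ij}:
  [1/u^2, 0]
  [0, 1]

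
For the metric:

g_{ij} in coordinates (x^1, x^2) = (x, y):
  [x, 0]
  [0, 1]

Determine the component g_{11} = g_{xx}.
With x^1 = x, x^2 = y, g_{11} = g_{xx} is the row-1, column-1 entry of the matrix.
g_{11} = x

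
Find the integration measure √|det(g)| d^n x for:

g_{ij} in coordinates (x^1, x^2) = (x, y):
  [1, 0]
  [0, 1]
det(g) = 1
√|det(g)| = 1
Volume element: dV = 1 dx dy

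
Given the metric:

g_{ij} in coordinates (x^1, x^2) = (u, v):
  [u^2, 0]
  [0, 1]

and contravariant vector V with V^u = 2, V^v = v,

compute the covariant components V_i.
V_i = g_{ij} V^j:
V_u = (u^2)(2) + (0)(v) = 2*u^2
V_v = (0)(2) + (1)(v) = v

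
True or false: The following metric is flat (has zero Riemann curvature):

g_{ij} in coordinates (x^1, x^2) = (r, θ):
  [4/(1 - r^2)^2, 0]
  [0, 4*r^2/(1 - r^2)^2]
Non-zero Christoffel symbols:
Γ^r_{r r} = 2*r/(1 - r^2)
Γ^r_{θ θ} = (r^3 + r)/(r^2 - 1)
Γ^θ_{r θ} = (-r^2 - 1)/(r^3 - r)
Ricci tensor: R_{rr} = -4/(r^2 - 1)^2, R_{rθ} = 0, R_{θθ} = -4*r^2/(r^2 - 1)^2
The Ricci tensor is non-zero, so the Riemann tensor is non-zero: not flat.
False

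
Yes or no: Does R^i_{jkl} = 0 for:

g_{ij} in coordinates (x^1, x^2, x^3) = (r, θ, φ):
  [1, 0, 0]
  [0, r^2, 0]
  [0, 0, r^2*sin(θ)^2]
Non-zero Christoffel symbols:
Γ^r_{θ θ} = -r
Γ^r_{φ φ} = -r*sin(θ)^2
Γ^θ_{r θ} = 1/r
Γ^θ_{φ φ} = -sin(2*θ)/2
Γ^φ_{r φ} = 1/r
Γ^φ_{θ φ} = 1/tan(θ)
Ricci tensor: R_{rr} = 0, R_{rθ} = 0, R_{rφ} = 0, R_{θθ} = 0, R_{θφ} = 0, R_{φφ} = 0
All R_{ij} vanish; in 3 dimensions the Riemann tensor is fully determined by the Ricci tensor, so R^i_{jkl} = 0: the metric is flat (curvilinear coordinates on flat space).
Yes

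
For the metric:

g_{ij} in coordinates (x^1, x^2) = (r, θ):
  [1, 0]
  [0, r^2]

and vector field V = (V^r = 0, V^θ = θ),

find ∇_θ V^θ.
Non-zero Christoffel symbols:
Γ^r_{θ θ} = -r
Γ^θ_{r θ} = 1/r
∇_θ V^θ = ∂_θ V^θ + Γ^θ_{θ j} V^j
  = (1) + (1/r)(0) + (0)(θ)
  = 1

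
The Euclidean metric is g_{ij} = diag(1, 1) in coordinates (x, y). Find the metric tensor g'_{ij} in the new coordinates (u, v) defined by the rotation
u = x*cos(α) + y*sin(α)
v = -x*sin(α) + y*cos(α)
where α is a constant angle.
Invert the transformation: x = u*cos(α) - v*sin(α), y = u*sin(α) + v*cos(α)
g'_{ij} = (∂x^k/∂x'^i)(∂x^l/∂x'^j) g_{kl}; with g_{kl} = δ_{kl} this is Σ_k (∂x^k/∂x'^i)(∂x^k/∂x'^j).
Jacobian: ∂x/∂u = cos(α), ∂x/∂v = -sin(α), ∂y/∂u = sin(α), ∂y/∂v = cos(α)
g'_{uu} = (cos(α))(cos(α)) + (sin(α))(sin(α)) = 1
g'_{uv} = (cos(α))(-sin(α)) + (sin(α))(cos(α)) = 0
g'_{vv} = (-sin(α))(-sin(α)) + (cos(α))(cos(α)) = 1
g'_{ij} = diag(1, 1)
The Euclidean metric is invariant under rotations.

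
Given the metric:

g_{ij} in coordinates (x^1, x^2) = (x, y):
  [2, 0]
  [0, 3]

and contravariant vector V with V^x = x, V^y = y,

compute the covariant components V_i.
V_i = g_{ij} V^j:
V_x = (2)(x) + (0)(y) = 2*x
V_y = (0)(x) + (3)(y) = 3*y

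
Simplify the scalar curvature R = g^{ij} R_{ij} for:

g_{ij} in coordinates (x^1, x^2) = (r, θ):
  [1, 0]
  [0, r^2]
Non-zero Christoffel symbols (Γ^k_{ij} = Γ^k_{ji}):
Γ^r_{θ θ} = -r
Γ^θ_{r θ} = 1/r
Ricci tensor (R_{ij} = R^k_{ikj}): R_{rr} = 0, R_{rθ} = 0, R_{θθ} = 0
Inverse metric: g^{rr} = 1, g^{θθ} = 1/r^2
R = g^{ij} R_{ij} = (1)(0) + (1/r^2)(0) = 0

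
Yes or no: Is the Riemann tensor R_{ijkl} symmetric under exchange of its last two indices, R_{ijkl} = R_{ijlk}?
It is antisymmetric in the last pair: R_{ijkl} = -R_{ijlk}.
No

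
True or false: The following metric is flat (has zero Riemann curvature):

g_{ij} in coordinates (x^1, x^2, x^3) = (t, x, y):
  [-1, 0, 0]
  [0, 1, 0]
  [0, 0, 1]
All metric components are constant, so every Christoffel symbol vanishes and R^i_{jkl} = 0.
True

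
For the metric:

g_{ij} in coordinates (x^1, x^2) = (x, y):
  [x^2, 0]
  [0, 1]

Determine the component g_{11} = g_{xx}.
With x^1 = x, x^2 = y, g_{11} = g_{xx} is the row-1, column-1 entry of the matrix.
g_{11} = x^2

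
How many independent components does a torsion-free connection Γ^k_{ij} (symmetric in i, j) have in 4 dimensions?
Γ^k_{ij} has n choices for the upper index and n(n+1)/2 independent symmetric lower index pairs.
Total = 4 × 4×5/2 = 4 × 10 = 40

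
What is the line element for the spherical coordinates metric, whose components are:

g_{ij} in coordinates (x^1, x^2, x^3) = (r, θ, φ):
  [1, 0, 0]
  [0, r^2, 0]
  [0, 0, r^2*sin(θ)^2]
ds^2 = g_{ij} dx^i dx^j; only the non-zero components contribute.
ds^2 = dr^2 + r^2 dθ^2 + r^2*sin(θ)^2 dφ^2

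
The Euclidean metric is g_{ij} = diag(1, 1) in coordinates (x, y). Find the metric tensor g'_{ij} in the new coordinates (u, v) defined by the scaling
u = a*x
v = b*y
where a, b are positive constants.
Invert the transformation: x = u/a, y = v/b
g'_{ij} = (∂x^k/∂x'^i)(∂x^l/∂x'^j) g_{kl}; with g_{kl} = δ_{kl} this is Σ_k (∂x^k/∂x'^i)(∂x^k/∂x'^j).
Jacobian: ∂x/∂u = 1/a, ∂x/∂v = 0, ∂y/∂u = 0, ∂y/∂v = 1/b
g'_{uu} = (1/a)(1/a) + (0)(0) = 1/a^2
g'_{uv} = (1/a)(0) + (0)(1/b) = 0
g'_{vv} = (0)(0) + (1/b)(1/b) = 1/b^2
g'_{ij} = diag(1/a^2, 1/b^2)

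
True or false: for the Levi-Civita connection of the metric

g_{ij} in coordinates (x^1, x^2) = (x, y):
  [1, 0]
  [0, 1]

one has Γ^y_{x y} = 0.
Γ^y_{x y} = (1/2) g^{yy} (∂_x g_{yy} + ∂_y g_{yx} - ∂_y g_{xy}) = (1/2)(1)((0) + (0) - (0)) = 0
This equals the proposed value 0.
True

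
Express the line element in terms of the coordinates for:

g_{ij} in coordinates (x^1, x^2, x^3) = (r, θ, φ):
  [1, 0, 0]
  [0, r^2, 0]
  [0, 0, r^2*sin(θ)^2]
ds^2 = g_{ij} dx^i dx^j; only the non-zero components contribute.
ds^2 = dr^2 + r^2 dθ^2 + r^2*sin(θ)^2 dφ^2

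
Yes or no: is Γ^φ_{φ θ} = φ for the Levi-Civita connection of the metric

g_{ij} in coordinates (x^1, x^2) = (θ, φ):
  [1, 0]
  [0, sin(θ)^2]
Γ^φ_{φ θ} = (1/2) g^{φφ} (∂_φ g_{φθ} + ∂_θ g_{φφ} - ∂_φ g_{φθ}) = (1/2)(1/sin(θ)^2)((0) + (sin(2*θ)) - (0)) = 1/tan(θ)
This differs from the proposed value φ.
No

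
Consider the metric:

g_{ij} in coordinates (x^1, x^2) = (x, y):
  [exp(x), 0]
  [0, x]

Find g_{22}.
With x^1 = x, x^2 = y, g_{22} = g_{yy} is the row-2, column-2 entry of the matrix.
g_{22} = x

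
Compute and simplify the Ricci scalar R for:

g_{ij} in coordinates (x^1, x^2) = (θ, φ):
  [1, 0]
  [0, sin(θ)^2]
Non-zero Christoffel symbols (Γ^k_{ij} = Γ^k_{ji}):
Γ^θ_{φ φ} = -sin(2*θ)/2
Γ^φ_{θ φ} = 1/tan(θ)
Ricci tensor (R_{ij} = R^k_{ikj}): R_{θθ} = 1, R_{θφ} = 0, R_{φφ} = sin(θ)^2
Inverse metric: g^{θθ} = 1, g^{φφ} = 1/sin(θ)^2
R = g^{ij} R_{ij} = (1)(1) + (1/sin(θ)^2)(sin(θ)^2) = 2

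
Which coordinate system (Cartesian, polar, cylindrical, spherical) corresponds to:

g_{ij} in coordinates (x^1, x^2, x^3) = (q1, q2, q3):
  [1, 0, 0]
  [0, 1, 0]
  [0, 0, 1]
All components are constant and the metric is the identity, i.e. orthonormal rectilinear coordinates.
Cartesian (3D) coordinates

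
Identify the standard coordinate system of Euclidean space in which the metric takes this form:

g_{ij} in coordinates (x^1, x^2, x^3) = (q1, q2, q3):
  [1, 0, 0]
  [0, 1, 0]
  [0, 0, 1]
All components are constant and the metric is the identity, i.e. orthonormal rectilinear coordinates.
Cartesian (3D) coordinates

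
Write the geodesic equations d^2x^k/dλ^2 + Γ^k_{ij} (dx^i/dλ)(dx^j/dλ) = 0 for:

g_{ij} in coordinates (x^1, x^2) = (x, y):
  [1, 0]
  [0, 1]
Geodesic equation: d^2x^k/dλ^2 + Γ^k_{ij} (dx^i/dλ)(dx^j/dλ) = 0.
All Christoffel symbols vanish, so the geodesics are straight lines:
d^2x/dλ^2 = 0
d^2y/dλ^2 = 0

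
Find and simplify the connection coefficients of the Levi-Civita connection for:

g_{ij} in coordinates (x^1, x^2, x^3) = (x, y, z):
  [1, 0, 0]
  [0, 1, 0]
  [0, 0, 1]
Using Γ^k_{ij} = (1/2) g^{km} (∂_i g_{mj} + ∂_j g_{mi} - ∂_m g_{ij}); the metric is diagonal, so only the m = k term contributes.
Every metric component is constant, so all ∂_m g_{ij} = 0 and every Christoffel symbol vanishes.
All Christoffel symbols are zero.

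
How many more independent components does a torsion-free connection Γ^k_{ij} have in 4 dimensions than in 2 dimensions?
Independent components in n dimensions: n × n(n+1)/2 = n^2(n+1)/2.
4D: 4 × 10 = 40
2D: 2 × 3 = 6
Difference = 40 - 6 = 34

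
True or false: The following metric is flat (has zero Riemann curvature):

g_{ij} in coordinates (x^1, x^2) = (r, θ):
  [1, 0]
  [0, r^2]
Non-zero Christoffel symbols:
Γ^r_{θ θ} = -r
Γ^θ_{r θ} = 1/r
Ricci tensor: R_{rr} = 0, R_{rθ} = 0, R_{θθ} = 0
All R_{ij} vanish; in 2 dimensions the Riemann tensor is fully determined by the Ricci tensor, so R^i_{jkl} = 0: the metric is flat (curvilinear coordinates on flat space).
True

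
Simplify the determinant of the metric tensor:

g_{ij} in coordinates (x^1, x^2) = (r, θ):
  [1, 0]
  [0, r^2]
For a 2×2 metric: det(g) = g_{11}·g_{22} - g_{12}·g_{21}
= (1)·(r^2) - (0)·(0)
= r^2 - 0
det(g) = r^2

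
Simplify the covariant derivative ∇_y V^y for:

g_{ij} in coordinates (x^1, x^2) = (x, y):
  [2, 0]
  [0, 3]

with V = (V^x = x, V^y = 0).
All Christoffel symbols are zero.
∇_y V^y = ∂_y V^y + Γ^y_{y j} V^j
  = (0) + (0)(x) + (0)(0)
  = 0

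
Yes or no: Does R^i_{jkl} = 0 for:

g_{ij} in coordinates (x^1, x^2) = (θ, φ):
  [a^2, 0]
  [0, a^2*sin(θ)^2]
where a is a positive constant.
Non-zero Christoffel symbols:
Γ^θ_{φ φ} = -sin(2*θ)/2
Γ^φ_{θ φ} = 1/tan(θ)
Ricci tensor: R_{θθ} = 1, R_{θφ} = 0, R_{φφ} = sin(θ)^2
The Ricci tensor is non-zero, so the Riemann tensor is non-zero: not flat.
No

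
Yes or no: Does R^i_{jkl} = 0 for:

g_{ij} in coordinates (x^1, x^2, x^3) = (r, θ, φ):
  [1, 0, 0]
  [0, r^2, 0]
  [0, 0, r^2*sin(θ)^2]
Non-zero Christoffel symbols:
Γ^r_{θ θ} = -r
Γ^r_{φ φ} = -r*sin(θ)^2
Γ^θ_{r θ} = 1/r
Γ^θ_{φ φ} = -sin(2*θ)/2
Γ^φ_{r φ} = 1/r
Γ^φ_{θ φ} = 1/tan(θ)
Ricci tensor: R_{rr} = 0, R_{rθ} = 0, R_{rφ} = 0, R_{θθ} = 0, R_{θφ} = 0, R_{φφ} = 0
All R_{ij} vanish; in 3 dimensions the Riemann tensor is fully determined by the Ricci tensor, so R^i_{jkl} = 0: the metric is flat (curvilinear coordinates on flat space).
Yes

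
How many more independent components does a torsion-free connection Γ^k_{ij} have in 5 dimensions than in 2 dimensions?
Independent components in n dimensions: n × n(n+1)/2 = n^2(n+1)/2.
5D: 5 × 15 = 75
2D: 2 × 3 = 6
Difference = 75 - 6 = 69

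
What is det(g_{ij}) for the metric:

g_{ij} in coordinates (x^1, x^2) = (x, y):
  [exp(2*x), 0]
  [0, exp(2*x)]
For a 2×2 metric: det(g) = g_{11}·g_{22} - g_{12}·g_{21}
= (exp(2*x))·(exp(2*x)) - (0)·(0)
= exp(4*x) - 0
det(g) = exp(4*x)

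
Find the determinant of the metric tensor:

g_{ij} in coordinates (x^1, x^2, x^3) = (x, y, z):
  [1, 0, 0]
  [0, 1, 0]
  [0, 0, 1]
Diagonal metric: det(g) = g_{11}·g_{22}·g_{33}
= (1)·(1)·(1)
det(g) = 1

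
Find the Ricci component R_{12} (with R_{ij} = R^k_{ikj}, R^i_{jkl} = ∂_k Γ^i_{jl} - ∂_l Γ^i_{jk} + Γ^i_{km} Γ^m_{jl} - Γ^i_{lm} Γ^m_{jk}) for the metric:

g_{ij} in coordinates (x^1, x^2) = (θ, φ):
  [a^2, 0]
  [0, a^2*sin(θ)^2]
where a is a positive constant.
Non-zero Christoffel symbols (Γ^k_{ij} = Γ^k_{ji}):
Γ^θ_{φ φ} = -sin(2*θ)/2
Γ^φ_{θ φ} = 1/tan(θ)
R^θ_{θ θ φ} = 0 (a repeated index in an antisymmetric pair)
R^φ_{θ φ φ} = 0 (a repeated index in an antisymmetric pair)
R_{θφ} = R^θ_{θ θ φ} + R^φ_{θ φ φ} = (0) + (0) = 0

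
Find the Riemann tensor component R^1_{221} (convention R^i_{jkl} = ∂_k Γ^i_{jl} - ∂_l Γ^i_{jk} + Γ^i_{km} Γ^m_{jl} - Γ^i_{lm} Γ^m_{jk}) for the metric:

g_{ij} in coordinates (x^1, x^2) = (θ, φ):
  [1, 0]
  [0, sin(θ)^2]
Non-zero Christoffel symbols (Γ^k_{ij} = Γ^k_{ji}):
Γ^θ_{φ φ} = -sin(2*θ)/2
Γ^φ_{θ φ} = 1/tan(θ)
R^θ_{φ φ θ} = ∂_φ Γ^θ_{φ θ} - ∂_θ Γ^θ_{φ φ} + Γ^θ_{φ m} Γ^m_{φ θ} - Γ^θ_{θ m} Γ^m_{φ φ}
  = (0) - (-cos(2*θ)) + (-cos(θ)^2) - (0) = -sin(θ)^2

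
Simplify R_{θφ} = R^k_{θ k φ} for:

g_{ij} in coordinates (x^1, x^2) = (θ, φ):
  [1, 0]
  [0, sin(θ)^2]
Non-zero Christoffel symbols (Γ^k_{ij} = Γ^k_{ji}):
Γ^θ_{φ φ} = -sin(2*θ)/2
Γ^φ_{θ φ} = 1/tan(θ)
R^θ_{θ θ φ} = 0 (a repeated index in an antisymmetric pair)
R^φ_{θ φ φ} = 0 (a repeated index in an antisymmetric pair)
R_{θφ} = R^θ_{θ θ φ} + R^φ_{θ φ φ} = (0) + (0) = 0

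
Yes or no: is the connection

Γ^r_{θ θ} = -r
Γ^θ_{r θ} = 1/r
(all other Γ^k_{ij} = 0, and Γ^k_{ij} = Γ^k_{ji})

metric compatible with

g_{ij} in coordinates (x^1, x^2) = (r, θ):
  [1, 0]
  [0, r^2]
Using ∇_k g_{ij} = ∂_k g_{ij} - Γ^m_{ki} g_{mj} - Γ^m_{kj} g_{im}:
e.g. ∇_r g_{θθ} = (2*r) - (r) - (r) = 0
Every component ∇_k g_{ij} vanishes: the connection is metric compatible.
Yes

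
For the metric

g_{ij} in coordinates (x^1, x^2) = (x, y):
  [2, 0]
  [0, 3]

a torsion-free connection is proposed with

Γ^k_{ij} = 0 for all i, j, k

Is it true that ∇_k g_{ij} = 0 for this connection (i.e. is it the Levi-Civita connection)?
Using ∇_k g_{ij} = ∂_k g_{ij} - Γ^m_{ki} g_{mj} - Γ^m_{kj} g_{im}:
e.g. ∇_y g_{yy} = (0) - (0) - (0) = 0
Every component ∇_k g_{ij} vanishes: the connection is metric compatible.
Yes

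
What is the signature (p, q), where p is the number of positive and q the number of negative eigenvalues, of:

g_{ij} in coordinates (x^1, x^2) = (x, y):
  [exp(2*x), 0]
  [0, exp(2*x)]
The metric is diagonal, so its eigenvalues are the diagonal entries: exp(2*x), exp(2*x) (at a generic point, where coordinate-dependent entries are positive).
2 positive, 0 negative.
(2, 0) - Riemannian (positive definite)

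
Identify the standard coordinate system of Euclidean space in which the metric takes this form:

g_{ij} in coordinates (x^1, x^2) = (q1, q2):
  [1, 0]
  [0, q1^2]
The line element ds^2 = dq1^2 + q1^2 dq2^2 is dr^2 + r^2 dθ^2 with q1 = r, q2 = θ.
polar coordinates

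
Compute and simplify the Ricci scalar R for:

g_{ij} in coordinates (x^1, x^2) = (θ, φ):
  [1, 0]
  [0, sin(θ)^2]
Non-zero Christoffel symbols (Γ^k_{ij} = Γ^k_{ji}):
Γ^θ_{φ φ} = -sin(2*θ)/2
Γ^φ_{θ φ} = 1/tan(θ)
Ricci tensor (R_{ij} = R^k_{ikj}): R_{θθ} = 1, R_{θφ} = 0, R_{φφ} = sin(θ)^2
Inverse metric: g^{θθ} = 1, g^{φφ} = 1/sin(θ)^2
R = g^{ij} R_{ij} = (1)(1) + (1/sin(θ)^2)(sin(θ)^2) = 2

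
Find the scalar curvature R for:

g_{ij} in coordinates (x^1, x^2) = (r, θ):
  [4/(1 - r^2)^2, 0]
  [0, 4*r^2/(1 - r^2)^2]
Non-zero Christoffel symbols (Γ^k_{ij} = Γ^k_{ji}):
Γ^r_{r r} = 2*r/(1 - r^2)
Γ^r_{θ θ} = (r^3 + r)/(r^2 - 1)
Γ^θ_{r θ} = (-r^2 - 1)/(r^3 - r)
Ricci tensor (R_{ij} = R^k_{ikj}): R_{rr} = -4/(r^2 - 1)^2, R_{rθ} = 0, R_{θθ} = -4*r^2/(r^2 - 1)^2
Inverse metric: g^{rr} = (1 - r^2)^2/4, g^{θθ} = (1 - r^2)^2/(4*r^2)
R = g^{ij} R_{ij} = ((1 - r^2)^2/4)(-4/(r^2 - 1)^2) + ((1 - r^2)^2/(4*r^2))(-4*r^2/(r^2 - 1)^2) = -2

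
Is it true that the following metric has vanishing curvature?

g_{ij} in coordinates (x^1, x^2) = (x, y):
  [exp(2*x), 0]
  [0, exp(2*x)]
Non-zero Christoffel symbols:
Γ^x_{x x} = 1
Γ^x_{y y} = -1
Γ^y_{x y} = 1
Ricci tensor: R_{xx} = 0, R_{xy} = 0, R_{yy} = 0
All R_{ij} vanish; in 2 dimensions the Riemann tensor is fully determined by the Ricci tensor, so R^i_{jkl} = 0: the metric is flat (curvilinear coordinates on flat space).
Yes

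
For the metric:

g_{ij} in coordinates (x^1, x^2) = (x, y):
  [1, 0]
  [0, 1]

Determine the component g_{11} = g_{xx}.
With x^1 = x, x^2 = y, g_{11} = g_{xx} is the row-1, column-1 entry of the matrix.
g_{11} = 1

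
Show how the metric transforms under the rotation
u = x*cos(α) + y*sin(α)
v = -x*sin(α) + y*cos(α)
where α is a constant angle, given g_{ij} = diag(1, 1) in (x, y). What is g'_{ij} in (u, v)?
Invert the transformation: x = u*cos(α) - v*sin(α), y = u*sin(α) + v*cos(α)
g'_{ij} = (∂x^k/∂x'^i)(∂x^l/∂x'^j) g_{kl}; with g_{kl} = δ_{kl} this is Σ_k (∂x^k/∂x'^i)(∂x^k/∂x'^j).
Jacobian: ∂x/∂u = cos(α), ∂x/∂v = -sin(α), ∂y/∂u = sin(α), ∂y/∂v = cos(α)
g'_{uu} = (cos(α))(cos(α)) + (sin(α))(sin(α)) = 1
g'_{uv} = (cos(α))(-sin(α)) + (sin(α))(cos(α)) = 0
g'_{vv} = (-sin(α))(-sin(α)) + (cos(α))(cos(α)) = 1
g'_{ij} = diag(1, 1)
The Euclidean metric is invariant under rotations.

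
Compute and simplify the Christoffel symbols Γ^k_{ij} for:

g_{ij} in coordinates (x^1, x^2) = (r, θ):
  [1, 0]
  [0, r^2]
Using Γ^k_{ij} = (1/2) g^{km} (∂_i g_{mj} + ∂_j g_{mi} - ∂_m g_{ij}); the metric is diagonal, so only the m = k term contributes.
Non-zero symbols (using the symmetry Γ^k_{ij} = Γ^k_{ji}):
Γ^r_{θ θ} = (1/2) g^{rr} (∂_θ g_{rθ} + ∂_θ g_{rθ} - ∂_r g_{θθ}) = (1/2)(1)((0) + (0) - (2*r)) = -r
Γ^θ_{r θ} = (1/2) g^{θθ} (∂_r g_{θθ} + ∂_θ g_{θr} - ∂_θ g_{rθ}) = (1/2)(1/r^2)((2*r) + (0) - (0)) = 1/r
All other Christoffel symbols are zero.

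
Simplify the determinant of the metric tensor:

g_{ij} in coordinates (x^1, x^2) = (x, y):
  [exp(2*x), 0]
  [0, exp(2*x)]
For a 2×2 metric: det(g) = g_{11}·g_{22} - g_{12}·g_{21}
= (exp(2*x))·(exp(2*x)) - (0)·(0)
= exp(4*x) - 0
det(g) = exp(4*x)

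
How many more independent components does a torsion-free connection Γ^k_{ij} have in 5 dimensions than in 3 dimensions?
Independent components in n dimensions: n × n(n+1)/2 = n^2(n+1)/2.
5D: 5 × 15 = 75
3D: 3 × 6 = 18
Difference = 75 - 18 = 57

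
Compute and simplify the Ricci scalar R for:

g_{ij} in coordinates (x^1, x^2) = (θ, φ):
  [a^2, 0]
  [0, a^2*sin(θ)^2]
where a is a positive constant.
Non-zero Christoffel symbols (Γ^k_{ij} = Γ^k_{ji}):
Γ^θ_{φ φ} = -sin(2*θ)/2
Γ^φ_{θ φ} = 1/tan(θ)
Ricci tensor (R_{ij} = R^k_{ikj}): R_{θθ} = 1, R_{θφ} = 0, R_{φφ} = sin(θ)^2
Inverse metric: g^{θθ} = 1/a^2, g^{φφ} = 1/(a^2*sin(θ)^2)
R = g^{ij} R_{ij} = (1/a^2)(1) + (1/(a^2*sin(θ)^2))(sin(θ)^2) = 2/a^2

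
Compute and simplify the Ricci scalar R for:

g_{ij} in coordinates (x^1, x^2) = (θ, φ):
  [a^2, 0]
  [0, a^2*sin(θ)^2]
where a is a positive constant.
Non-zero Christoffel symbols (Γ^k_{ij} = Γ^k_{ji}):
Γ^θ_{φ φ} = -sin(2*θ)/2
Γ^φ_{θ φ} = 1/tan(θ)
Ricci tensor (R_{ij} = R^k_{ikj}): R_{θθ} = 1, R_{θφ} = 0, R_{φφ} = sin(θ)^2
Inverse metric: g^{θθ} = 1/a^2, g^{φφ} = 1/(a^2*sin(θ)^2)
R = g^{ij} R_{ij} = (1/a^2)(1) + (1/(a^2*sin(θ)^2))(sin(θ)^2) = 2/a^2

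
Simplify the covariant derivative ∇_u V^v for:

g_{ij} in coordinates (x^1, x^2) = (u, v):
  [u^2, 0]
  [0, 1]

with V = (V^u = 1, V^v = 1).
Non-zero Christoffel symbols:
Γ^u_{u u} = 1/u
∇_u V^v = ∂_u V^v + Γ^v_{u j} V^j
  = (0) + (0)(1) + (0)(1)
  = 0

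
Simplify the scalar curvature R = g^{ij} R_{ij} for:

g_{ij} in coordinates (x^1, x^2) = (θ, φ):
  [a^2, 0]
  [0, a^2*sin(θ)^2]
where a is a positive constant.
Non-zero Christoffel symbols (Γ^k_{ij} = Γ^k_{ji}):
Γ^θ_{φ φ} = -sin(2*θ)/2
Γ^φ_{θ φ} = 1/tan(θ)
Ricci tensor (R_{ij} = R^k_{ikj}): R_{θθ} = 1, R_{θφ} = 0, R_{φφ} = sin(θ)^2
Inverse metric: g^{θθ} = 1/a^2, g^{φφ} = 1/(a^2*sin(θ)^2)
R = g^{ij} R_{ij} = (1/a^2)(1) + (1/(a^2*sin(θ)^2))(sin(θ)^2) = 2/a^2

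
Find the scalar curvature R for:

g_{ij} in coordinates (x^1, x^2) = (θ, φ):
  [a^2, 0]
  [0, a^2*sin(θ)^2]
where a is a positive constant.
Non-zero Christoffel symbols (Γ^k_{ij} = Γ^k_{ji}):
Γ^θ_{φ φ} = -sin(2*θ)/2
Γ^φ_{θ φ} = 1/tan(θ)
Ricci tensor (R_{ij} = R^k_{ikj}): R_{θθ} = 1, R_{θφ} = 0, R_{φφ} = sin(θ)^2
Inverse metric: g^{θθ} = 1/a^2, g^{φφ} = 1/(a^2*sin(θ)^2)
R = g^{ij} R_{ij} = (1/a^2)(1) + (1/(a^2*sin(θ)^2))(sin(θ)^2) = 2/a^2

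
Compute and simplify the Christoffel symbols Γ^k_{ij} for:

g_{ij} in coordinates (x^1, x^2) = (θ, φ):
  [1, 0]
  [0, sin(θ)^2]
Using Γ^k_{ij} = (1/2) g^{km} (∂_i g_{mj} + ∂_j g_{mi} - ∂_m g_{ij}); the metric is diagonal, so only the m = k term contributes.
Non-zero symbols (using the symmetry Γ^k_{ij} = Γ^k_{ji}):
Γ^θ_{φ φ} = (1/2) g^{θθ} (∂_φ g_{θφ} + ∂_φ g_{θφ} - ∂_θ g_{φφ}) = (1/2)(1)((0) + (0) - (sin(2*θ))) = -sin(2*θ)/2
Γ^φ_{θ φ} = (1/2) g^{φφ} (∂_θ g_{φφ} + ∂_φ g_{φθ} - ∂_φ g_{θφ}) = (1/2)(1/sin(θ)^2)((sin(2*θ)) + (0) - (0)) = 1/tan(θ)
All other Christoffel symbols are zero.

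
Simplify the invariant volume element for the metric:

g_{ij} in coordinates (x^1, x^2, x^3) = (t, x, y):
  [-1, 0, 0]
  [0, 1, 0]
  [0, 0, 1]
det(g) = -1
√|det(g)| = 1
Volume element: dV = 1 dt dx dy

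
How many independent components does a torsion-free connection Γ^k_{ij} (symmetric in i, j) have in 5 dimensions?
Γ^k_{ij} has n choices for the upper index and n(n+1)/2 independent symmetric lower index pairs.
Total = 5 × 5×6/2 = 5 × 15 = 75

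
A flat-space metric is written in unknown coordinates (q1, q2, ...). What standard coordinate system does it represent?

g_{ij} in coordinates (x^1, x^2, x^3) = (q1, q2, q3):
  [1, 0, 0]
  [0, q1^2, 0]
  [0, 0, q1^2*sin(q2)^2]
The line element ds^2 = dq1^2 + q1^2 dq2^2 + q1^2 sin(q2)^2 dq3^2 is dr^2 + r^2 dθ^2 + r^2 sin(θ)^2 dφ^2 with q1 = r, q2 = θ, q3 = φ.
spherical coordinates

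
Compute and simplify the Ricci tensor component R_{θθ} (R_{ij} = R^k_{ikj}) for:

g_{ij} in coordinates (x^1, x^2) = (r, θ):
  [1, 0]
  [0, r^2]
Non-zero Christoffel symbols (Γ^k_{ij} = Γ^k_{ji}):
Γ^r_{θ θ} = -r
Γ^θ_{r θ} = 1/r
R^r_{θ r θ} = ∂_r Γ^r_{θ θ} - ∂_θ Γ^r_{θ r} + Γ^r_{r m} Γ^m_{θ θ} - Γ^r_{θ m} Γ^m_{θ r}
  = (-1) - (0) + (0) - (-1) = 0
R^θ_{θ θ θ} = 0 (a repeated index in an antisymmetric pair)
R_{θθ} = R^r_{θ r θ} + R^θ_{θ θ θ} = (0) + (0) = 0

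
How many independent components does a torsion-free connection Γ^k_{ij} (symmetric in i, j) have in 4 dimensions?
Γ^k_{ij} has n choices for the upper index and n(n+1)/2 independent symmetric lower index pairs.
Total = 4 × 4×5/2 = 4 × 10 = 40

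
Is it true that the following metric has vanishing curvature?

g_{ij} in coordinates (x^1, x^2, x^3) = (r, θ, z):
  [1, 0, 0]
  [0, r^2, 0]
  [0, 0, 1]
Non-zero Christoffel symbols:
Γ^r_{θ θ} = -r
Γ^θ_{r θ} = 1/r
Ricci tensor: R_{rr} = 0, R_{rθ} = 0, R_{rz} = 0, R_{θθ} = 0, R_{θz} = 0, R_{zz} = 0
All R_{ij} vanish; in 3 dimensions the Riemann tensor is fully determined by the Ricci tensor, so R^i_{jkl} = 0: the metric is flat (curvilinear coordinates on flat space).
Yes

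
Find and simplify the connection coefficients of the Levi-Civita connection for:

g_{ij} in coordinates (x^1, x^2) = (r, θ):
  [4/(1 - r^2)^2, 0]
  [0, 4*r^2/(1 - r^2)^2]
Using Γ^k_{ij} = (1/2) g^{km} (∂_i g_{mj} + ∂_j g_{mi} - ∂_m g_{ij}); the metric is diagonal, so only the m = k term contributes.
Non-zero symbols (using the symmetry Γ^k_{ij} = Γ^k_{ji}):
Γ^r_{r r} = (1/2) g^{rr} (∂_r g_{rr} + ∂_r g_{rr} - ∂_r g_{rr}) = (1/2)((1 - r^2)^2/4)((16*r/(1 - r^2)^3) + (16*r/(1 - r^2)^3) - (16*r/(1 - r^2)^3)) = 2*r/(1 - r^2)
Γ^r_{θ θ} = (1/2) g^{rr} (∂_θ g_{rθ} + ∂_θ g_{rθ} - ∂_r g_{θθ}) = (1/2)((1 - r^2)^2/4)((0) + (0) - (-8*(r^3 + r)/(r^2 - 1)^3)) = (r^3 + r)/(r^2 - 1)
Γ^θ_{r θ} = (1/2) g^{θθ} (∂_r g_{θθ} + ∂_θ g_{θr} - ∂_θ g_{rθ}) = (1/2)((1 - r^2)^2/(4*r^2))((-8*(r^3 + r)/(r^2 - 1)^3) + (0) - (0)) = (-r^2 - 1)/(r^3 - r)
All other Christoffel symbols are zero.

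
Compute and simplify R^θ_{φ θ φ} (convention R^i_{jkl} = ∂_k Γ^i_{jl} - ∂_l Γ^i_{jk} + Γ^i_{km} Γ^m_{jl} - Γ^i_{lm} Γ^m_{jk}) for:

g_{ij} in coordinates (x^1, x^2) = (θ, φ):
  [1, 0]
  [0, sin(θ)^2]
Non-zero Christoffel symbols (Γ^k_{ij} = Γ^k_{ji}):
Γ^θ_{φ φ} = -sin(2*θ)/2
Γ^φ_{θ φ} = 1/tan(θ)
R^θ_{φ θ φ} = ∂_θ Γ^θ_{φ φ} - ∂_φ Γ^θ_{φ θ} + Γ^θ_{θ m} Γ^m_{φ φ} - Γ^θ_{φ m} Γ^m_{φ θ}
  = (-cos(2*θ)) - (0) + (0) - (-cos(θ)^2) = sin(θ)^2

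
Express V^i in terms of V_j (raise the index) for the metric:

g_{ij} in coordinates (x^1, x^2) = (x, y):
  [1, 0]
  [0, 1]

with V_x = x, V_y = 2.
Inverse metric (diagonal): g^{xx} = 1, g^{yy} = 1
V^i = g^{ij} V_j:
V^x = (1)(x) + (0)(2) = x
V^y = (0)(x) + (1)(2) = 2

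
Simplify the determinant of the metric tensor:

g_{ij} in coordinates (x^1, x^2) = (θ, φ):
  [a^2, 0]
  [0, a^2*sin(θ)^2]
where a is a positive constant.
For a 2×2 metric: det(g) = g_{11}·g_{22} - g_{12}·g_{21}
= (a^2)·(a^2*sin(θ)^2) - (0)·(0)
= a^4*sin(θ)^2 - 0
det(g) = a^4*sin(θ)^2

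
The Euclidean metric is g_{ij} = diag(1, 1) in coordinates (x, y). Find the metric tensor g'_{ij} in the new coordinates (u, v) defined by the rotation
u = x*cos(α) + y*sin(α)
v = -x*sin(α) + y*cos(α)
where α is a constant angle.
Invert the transformation: x = u*cos(α) - v*sin(α), y = u*sin(α) + v*cos(α)
g'_{ij} = (∂x^k/∂x'^i)(∂x^l/∂x'^j) g_{kl}; with g_{kl} = δ_{kl} this is Σ_k (∂x^k/∂x'^i)(∂x^k/∂x'^j).
Jacobian: ∂x/∂u = cos(α), ∂x/∂v = -sin(α), ∂y/∂u = sin(α), ∂y/∂v = cos(α)
g'_{uu} = (cos(α))(cos(α)) + (sin(α))(sin(α)) = 1
g'_{uv} = (cos(α))(-sin(α)) + (sin(α))(cos(α)) = 0
g'_{vv} = (-sin(α))(-sin(α)) + (cos(α))(cos(α)) = 1
g'_{ij} = diag(1, 1)
The Euclidean metric is invariant under rotations.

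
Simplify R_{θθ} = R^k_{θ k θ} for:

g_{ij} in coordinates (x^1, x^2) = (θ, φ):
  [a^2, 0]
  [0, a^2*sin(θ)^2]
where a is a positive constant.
Non-zero Christoffel symbols (Γ^k_{ij} = Γ^k_{ji}):
Γ^θ_{φ φ} = -sin(2*θ)/2
Γ^φ_{θ φ} = 1/tan(θ)
R^θ_{θ θ θ} = 0 (a repeated index in an antisymmetric pair)
R^φ_{θ φ θ} = ∂_φ Γ^φ_{θ θ} - ∂_θ Γ^φ_{θ φ} + Γ^φ_{φ m} Γ^m_{θ θ} - Γ^φ_{θ m} Γ^m_{θ φ}
  = (0) - (-1/sin(θ)^2) + (0) - (1/tan(θ)^2) = 1
R_{θθ} = R^θ_{θ θ θ} + R^φ_{θ φ θ} = (0) + (1) = 1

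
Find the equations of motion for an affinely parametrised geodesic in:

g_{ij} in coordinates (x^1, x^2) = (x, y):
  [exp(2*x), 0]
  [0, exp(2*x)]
Geodesic equation: d^2x^k/dλ^2 + Γ^k_{ij} (dx^i/dλ)(dx^j/dλ) = 0.
Non-zero Christoffel symbols:
Γ^x_{x x} = 1
Γ^x_{y y} = -1
Γ^y_{x y} = 1
Substituting (the symmetric pair Γ^k_{ij}, Γ^k_{ji} combines into a factor 2):
d^2x/dλ^2 + (dx/dλ)^2 - (dy/dλ)^2 = 0
d^2y/dλ^2 + 2 (dx/dλ)(dy/dλ) = 0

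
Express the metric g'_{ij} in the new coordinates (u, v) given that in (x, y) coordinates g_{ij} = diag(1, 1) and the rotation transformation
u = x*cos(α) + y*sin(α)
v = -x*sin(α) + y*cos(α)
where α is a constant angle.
Invert the transformation: x = u*cos(α) - v*sin(α), y = u*sin(α) + v*cos(α)
g'_{ij} = (∂x^k/∂x'^i)(∂x^l/∂x'^j) g_{kl}; with g_{kl} = δ_{kl} this is Σ_k (∂x^k/∂x'^i)(∂x^k/∂x'^j).
Jacobian: ∂x/∂u = cos(α), ∂x/∂v = -sin(α), ∂y/∂u = sin(α), ∂y/∂v = cos(α)
g'_{uu} = (cos(α))(cos(α)) + (sin(α))(sin(α)) = 1
g'_{uv} = (cos(α))(-sin(α)) + (sin(α))(cos(α)) = 0
g'_{vv} = (-sin(α))(-sin(α)) + (cos(α))(cos(α)) = 1
g'_{ij} = diag(1, 1)
The Euclidean metric is invariant under rotations.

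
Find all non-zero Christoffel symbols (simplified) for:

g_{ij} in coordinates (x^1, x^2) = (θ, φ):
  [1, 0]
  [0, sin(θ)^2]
Using Γ^k_{ij} = (1/2) g^{km} (∂_i g_{mj} + ∂_j g_{mi} - ∂_m g_{ij}); the metric is diagonal, so only the m = k term contributes.
Non-zero symbols (using the symmetry Γ^k_{ij} = Γ^k_{ji}):
Γ^θ_{φ φ} = (1/2) g^{θθ} (∂_φ g_{θφ} + ∂_φ g_{θφ} - ∂_θ g_{φφ}) = (1/2)(1)((0) + (0) - (sin(2*θ))) = -sin(2*θ)/2
Γ^φ_{θ φ} = (1/2) g^{φφ} (∂_θ g_{φφ} + ∂_φ g_{φθ} - ∂_φ g_{θφ}) = (1/2)(1/sin(θ)^2)((sin(2*θ)) + (0) - (0)) = 1/tan(θ)
All other Christoffel symbols are zero.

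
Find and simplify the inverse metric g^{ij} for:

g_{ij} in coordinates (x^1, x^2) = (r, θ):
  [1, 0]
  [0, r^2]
The metric is diagonal, so g^{ij} is diagonal with entries 1/g_{ii}: diag(1, 1/(r^2)).
g^{ij}:
  [1, 0]
  [0, 1/r^2]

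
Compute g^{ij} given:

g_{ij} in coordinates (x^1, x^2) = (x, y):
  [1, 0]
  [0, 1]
The metric is diagonal, so g^{ij} is diagonal with entries 1/g_{ii}: diag(1, 1).
g^{ij}:
  [1, 0]
  [0, 1]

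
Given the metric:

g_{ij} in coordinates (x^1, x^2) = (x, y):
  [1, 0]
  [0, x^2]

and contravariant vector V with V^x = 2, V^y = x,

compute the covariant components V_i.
V_i = g_{ij} V^j:
V_x = (1)(2) + (0)(x) = 2
V_y = (0)(2) + (x^2)(x) = x^3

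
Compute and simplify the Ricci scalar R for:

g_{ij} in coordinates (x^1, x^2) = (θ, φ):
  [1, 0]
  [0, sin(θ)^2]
Non-zero Christoffel symbols (Γ^k_{ij} = Γ^k_{ji}):
Γ^θ_{φ φ} = -sin(2*θ)/2
Γ^φ_{θ φ} = 1/tan(θ)
Ricci tensor (R_{ij} = R^k_{ikj}): R_{θθ} = 1, R_{θφ} = 0, R_{φφ} = sin(θ)^2
Inverse metric: g^{θθ} = 1, g^{φφ} = 1/sin(θ)^2
R = g^{ij} R_{ij} = (1)(1) + (1/sin(θ)^2)(sin(θ)^2) = 2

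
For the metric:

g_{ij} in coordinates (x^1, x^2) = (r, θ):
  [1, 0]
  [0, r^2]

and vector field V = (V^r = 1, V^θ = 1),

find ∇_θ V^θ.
Non-zero Christoffel symbols:
Γ^r_{θ θ} = -r
Γ^θ_{r θ} = 1/r
∇_θ V^θ = ∂_θ V^θ + Γ^θ_{θ j} V^j
  = (0) + (1/r)(1) + (0)(1)
  = 1/r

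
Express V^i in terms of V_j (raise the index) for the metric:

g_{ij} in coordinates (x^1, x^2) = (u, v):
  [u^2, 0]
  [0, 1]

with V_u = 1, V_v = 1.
Inverse metric (diagonal): g^{uu} = 1/u^2, g^{vv} = 1
V^i = g^{ij} V_j:
V^u = (1/u^2)(1) + (0)(1) = 1/u^2
V^v = (0)(1) + (1)(1) = 1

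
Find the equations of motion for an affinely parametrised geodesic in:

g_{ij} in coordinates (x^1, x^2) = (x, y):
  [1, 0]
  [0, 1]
Geodesic equation: d^2x^k/dλ^2 + Γ^k_{ij} (dx^i/dλ)(dx^j/dλ) = 0.
All Christoffel symbols vanish, so the geodesics are straight lines:
d^2x/dλ^2 = 0
d^2y/dλ^2 = 0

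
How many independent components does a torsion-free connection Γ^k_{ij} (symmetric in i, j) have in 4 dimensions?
Γ^k_{ij} has n choices for the upper index and n(n+1)/2 independent symmetric lower index pairs.
Total = 4 × 4×5/2 = 4 × 10 = 40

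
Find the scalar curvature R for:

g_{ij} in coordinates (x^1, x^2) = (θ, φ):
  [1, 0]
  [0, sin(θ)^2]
Non-zero Christoffel symbols (Γ^k_{ij} = Γ^k_{ji}):
Γ^θ_{φ φ} = -sin(2*θ)/2
Γ^φ_{θ φ} = 1/tan(θ)
Ricci tensor (R_{ij} = R^k_{ikj}): R_{θθ} = 1, R_{θφ} = 0, R_{φφ} = sin(θ)^2
Inverse metric: g^{θθ} = 1, g^{φφ} = 1/sin(θ)^2
R = g^{ij} R_{ij} = (1)(1) + (1/sin(θ)^2)(sin(θ)^2) = 2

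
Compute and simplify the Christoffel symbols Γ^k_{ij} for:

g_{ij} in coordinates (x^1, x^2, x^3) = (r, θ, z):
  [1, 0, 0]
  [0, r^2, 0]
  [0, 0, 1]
Using Γ^k_{ij} = (1/2) g^{km} (∂_i g_{mj} + ∂_j g_{mi} - ∂_m g_{ij}); the metric is diagonal, so only the m = k term contributes.
Non-zero symbols (using the symmetry Γ^k_{ij} = Γ^k_{ji}):
Γ^r_{θ θ} = (1/2) g^{rr} (∂_θ g_{rθ} + ∂_θ g_{rθ} - ∂_r g_{θθ}) = (1/2)(1)((0) + (0) - (2*r)) = -r
Γ^θ_{r θ} = (1/2) g^{θθ} (∂_r g_{θθ} + ∂_θ g_{θr} - ∂_θ g_{rθ}) = (1/2)(1/r^2)((2*r) + (0) - (0)) = 1/r
All other Christoffel symbols are zero.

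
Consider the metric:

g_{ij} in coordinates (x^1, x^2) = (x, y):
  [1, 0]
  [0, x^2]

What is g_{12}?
With x^1 = x, x^2 = y, g_{12} = g_{xy} is the row-1, column-2 entry of the matrix.
g_{12} = 0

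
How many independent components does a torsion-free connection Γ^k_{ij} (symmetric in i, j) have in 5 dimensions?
Γ^k_{ij} has n choices for the upper index and n(n+1)/2 independent symmetric lower index pairs.
Total = 5 × 5×6/2 = 5 × 15 = 75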